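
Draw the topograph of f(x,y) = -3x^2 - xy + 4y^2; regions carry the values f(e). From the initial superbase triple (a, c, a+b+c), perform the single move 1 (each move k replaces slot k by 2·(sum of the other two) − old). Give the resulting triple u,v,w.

start (-3,4,0) = (f(1,0),f(0,1),f(1,1))
replace slot 1: 2·(4+0) − (-3) = 11 → (11,4,0)

11,4,0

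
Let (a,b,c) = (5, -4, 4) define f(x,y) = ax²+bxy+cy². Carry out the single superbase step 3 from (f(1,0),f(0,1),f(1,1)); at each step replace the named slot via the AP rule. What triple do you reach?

start (5,4,5) = (f(1,0),f(0,1),f(1,1))
replace slot 3: 2·(5+4) − 5 = 13 → (5,4,13)

5,4,13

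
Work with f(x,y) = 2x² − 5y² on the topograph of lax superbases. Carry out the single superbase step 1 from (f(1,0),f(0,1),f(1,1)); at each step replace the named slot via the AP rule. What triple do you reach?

start (2,-5,-3) = (f(1,0),f(0,1),f(1,1))
replace slot 1: 2·((-5)+(-3)) − 2 = -18 → (-18,-5,-3)

-18,-5,-3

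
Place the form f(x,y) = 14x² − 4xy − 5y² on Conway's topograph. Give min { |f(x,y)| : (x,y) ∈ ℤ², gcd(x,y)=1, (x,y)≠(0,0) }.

descent: ρ → (-5,14,5)  [lands on river]
river: ρ → (5,16,-2)
river: ρ → (-2,16,5)
river: ρ → (5,14,-5)
river: ρ → (-5,16,2)
river: ρ → (2,16,-5)
closes: descent 1, river 6
min |a| on river = 2

2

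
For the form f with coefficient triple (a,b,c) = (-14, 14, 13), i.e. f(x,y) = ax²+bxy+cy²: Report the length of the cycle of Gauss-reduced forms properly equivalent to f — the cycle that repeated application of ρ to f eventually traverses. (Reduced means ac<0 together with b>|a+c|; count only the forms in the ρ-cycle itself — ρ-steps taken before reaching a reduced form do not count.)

D = 924, ⌊√D⌋ = 30
river: ρ → (13,12,-15)
river: ρ → (-15,18,10)
river: ρ → (10,22,-11)
river: ρ → (-11,22,10)
river: ρ → (10,18,-15)
river: ρ → (-15,12,13)
river: ρ → (13,14,-14)
river: ρ → (-14,14,13)
ρ-cycle length = 8 (tail of 0 descent steps not counted)

8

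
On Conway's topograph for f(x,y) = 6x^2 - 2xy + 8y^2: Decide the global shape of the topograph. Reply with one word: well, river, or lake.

D = b²−4ac = (-2)² − 4·6·8 = -188
D < 0 ⇒ definite ⇒ every region one sign ⇒ single well

well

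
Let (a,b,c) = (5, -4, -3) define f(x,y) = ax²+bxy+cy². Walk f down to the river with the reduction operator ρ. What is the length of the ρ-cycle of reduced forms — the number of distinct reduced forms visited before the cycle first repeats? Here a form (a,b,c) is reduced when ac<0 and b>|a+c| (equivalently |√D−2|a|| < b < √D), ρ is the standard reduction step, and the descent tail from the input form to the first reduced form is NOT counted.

D = 76, ⌊√D⌋ = 8
descent: ρ → (-3,4,5)  [lands on river]
river: ρ → (5,6,-2)
river: ρ → (-2,6,5)
river: ρ → (5,4,-3)
river: ρ → (-3,8,1)
river: ρ → (1,8,-3)
ρ-cycle length = 6 (tail of 1 descent step not counted)

6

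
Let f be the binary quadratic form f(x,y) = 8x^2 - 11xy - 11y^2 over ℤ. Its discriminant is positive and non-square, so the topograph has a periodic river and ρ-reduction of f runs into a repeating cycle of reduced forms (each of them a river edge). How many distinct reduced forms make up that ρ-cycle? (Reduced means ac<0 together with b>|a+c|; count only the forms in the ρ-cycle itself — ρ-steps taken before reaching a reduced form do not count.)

D = 473, ⌊√D⌋ = 21
descent: ρ → (-11,11,8)  [lands on river]
river: ρ → (8,21,-1)
river: ρ → (-1,21,8)
river: ρ → (8,11,-11)
ρ-cycle length = 4 (tail of 1 descent step not counted)

4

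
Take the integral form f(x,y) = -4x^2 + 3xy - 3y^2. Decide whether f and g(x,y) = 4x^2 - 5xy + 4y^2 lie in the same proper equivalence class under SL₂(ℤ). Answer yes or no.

D₁ = -39, D₂ = -39
f is negative-definite; reduce −f:
−f: flip: (4,-3,3)→(3,3,4)
−f: reduced (well bottom): (3,3,4) with a≤c, −a<b≤a
flip sign back: reduced form of f is (-3,-3,-4)
g: translate: b→3 (≡-5 mod 8), so (4,-5,4)→(4,3,3)
g: flip: (4,3,3)→(3,-3,4)
g: translate: b→3 (≡-3 mod 6), so (3,-3,4)→(3,3,4)
g: reduced (well bottom): (3,3,4) with a≤c, −a<b≤a
reduced forms (-3, -3, -4) vs (3, 3, 4) ⇒ inequivalent

no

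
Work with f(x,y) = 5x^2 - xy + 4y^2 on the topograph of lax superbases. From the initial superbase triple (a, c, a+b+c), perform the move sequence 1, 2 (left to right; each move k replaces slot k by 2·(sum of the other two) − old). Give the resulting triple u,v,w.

start (5,4,8) = (f(1,0),f(0,1),f(1,1))
replace slot 1: 2·(4+8) − 5 = 19 → (19,4,8)
replace slot 2: 2·(19+8) − 4 = 50 → (19,50,8)

19,50,8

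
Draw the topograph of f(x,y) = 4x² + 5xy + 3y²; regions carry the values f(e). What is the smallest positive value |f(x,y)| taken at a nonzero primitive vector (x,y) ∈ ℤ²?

translate: b→-3 (≡5 mod 8), so (4,5,3)→(4,-3,2)
flip: (4,-3,2)→(2,3,4)
translate: b→-1 (≡3 mod 4), so (2,3,4)→(2,-1,3)
reduced (well bottom): (2,-1,3) with a≤c, −a<b≤a
well minimum = a = 2

2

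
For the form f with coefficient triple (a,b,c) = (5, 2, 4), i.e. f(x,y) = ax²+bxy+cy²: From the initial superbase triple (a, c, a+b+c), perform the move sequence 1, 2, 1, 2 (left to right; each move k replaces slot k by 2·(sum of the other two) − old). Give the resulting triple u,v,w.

start (5,4,11) = (f(1,0),f(0,1),f(1,1))
replace slot 1: 2·(4+11) − 5 = 25 → (25,4,11)
replace slot 2: 2·(25+11) − 4 = 68 → (25,68,11)
replace slot 1: 2·(68+11) − 25 = 133 → (133,68,11)
replace slot 2: 2·(133+11) − 68 = 220 → (133,220,11)

133,220,11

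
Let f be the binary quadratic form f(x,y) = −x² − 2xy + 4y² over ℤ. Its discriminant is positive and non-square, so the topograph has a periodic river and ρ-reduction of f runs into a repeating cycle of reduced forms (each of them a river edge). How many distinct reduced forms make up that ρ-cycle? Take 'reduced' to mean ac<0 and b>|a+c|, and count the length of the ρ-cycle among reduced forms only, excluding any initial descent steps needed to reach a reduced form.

D = 20, ⌊√D⌋ = 4
descent: ρ → (4,2,-1)
descent: ρ → (-1,4,1)  [lands on river]
river: ρ → (1,4,-1)
ρ-cycle length = 2 (tail of 2 descent steps not counted)

2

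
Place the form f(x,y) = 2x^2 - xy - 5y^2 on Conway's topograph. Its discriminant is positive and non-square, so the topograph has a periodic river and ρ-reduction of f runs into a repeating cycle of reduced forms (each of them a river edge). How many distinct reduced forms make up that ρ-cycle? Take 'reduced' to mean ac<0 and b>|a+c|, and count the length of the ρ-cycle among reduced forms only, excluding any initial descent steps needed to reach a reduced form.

D = 41, ⌊√D⌋ = 6
descent: ρ → (-5,1,2)
descent: ρ → (2,3,-4)  [lands on river]
river: ρ → (-4,5,1)
river: ρ → (1,5,-4)
river: ρ → (-4,3,2)
river: ρ → (2,5,-2)
river: ρ → (-2,3,4)
river: ρ → (4,5,-1)
river: ρ → (-1,5,4)
river: ρ → (4,3,-2)
river: ρ → (-2,5,2)
ρ-cycle length = 10 (tail of 2 descent steps not counted)

10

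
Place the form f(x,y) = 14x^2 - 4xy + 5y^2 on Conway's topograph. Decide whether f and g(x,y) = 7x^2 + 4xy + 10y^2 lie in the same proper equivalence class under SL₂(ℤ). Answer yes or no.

D₁ = -264, D₂ = -264
f: flip: (14,-4,5)→(5,4,14)
f: reduced (well bottom): (5,4,14) with a≤c, −a<b≤a
g: reduced (well bottom): (7,4,10) with a≤c, −a<b≤a
reduced forms (5, 4, 14) vs (7, 4, 10) ⇒ inequivalent

no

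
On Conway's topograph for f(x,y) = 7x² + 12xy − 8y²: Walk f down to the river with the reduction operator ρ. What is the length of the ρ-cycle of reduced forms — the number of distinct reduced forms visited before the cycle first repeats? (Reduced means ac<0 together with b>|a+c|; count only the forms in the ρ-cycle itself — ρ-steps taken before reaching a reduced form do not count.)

D = 368, ⌊√D⌋ = 19
river: ρ → (-8,4,11)
river: ρ → (11,18,-1)
river: ρ → (-1,18,11)
river: ρ → (11,4,-8)
river: ρ → (-8,12,7)
river: ρ → (7,16,-4)
river: ρ → (-4,16,7)
river: ρ → (7,12,-8)
ρ-cycle length = 8 (tail of 0 descent steps not counted)

8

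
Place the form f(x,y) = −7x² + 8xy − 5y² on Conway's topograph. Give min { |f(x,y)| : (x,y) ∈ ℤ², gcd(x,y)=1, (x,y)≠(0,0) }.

translate: b→6 (≡-8 mod 14), so (7,-8,5)→(7,6,4)
flip: (7,6,4)→(4,-6,7)
translate: b→2 (≡-6 mod 8), so (4,-6,7)→(4,2,5)
reduced (well bottom): (4,2,5) with a≤c, −a<b≤a
well minimum |f| = |-4| = 4 (negative-definite)

4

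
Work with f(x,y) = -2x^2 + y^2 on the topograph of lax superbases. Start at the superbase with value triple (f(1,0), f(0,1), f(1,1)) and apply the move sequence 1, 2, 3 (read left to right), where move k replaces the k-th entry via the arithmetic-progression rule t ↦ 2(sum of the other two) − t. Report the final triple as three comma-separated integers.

start (-2,1,-1) = (f(1,0),f(0,1),f(1,1))
replace slot 1: 2·(1+(-1)) − (-2) = 2 → (2,1,-1)
replace slot 2: 2·(2+(-1)) − 1 = 1 → (2,1,-1)
replace slot 3: 2·(2+1) − (-1) = 7 → (2,1,7)

2,1,7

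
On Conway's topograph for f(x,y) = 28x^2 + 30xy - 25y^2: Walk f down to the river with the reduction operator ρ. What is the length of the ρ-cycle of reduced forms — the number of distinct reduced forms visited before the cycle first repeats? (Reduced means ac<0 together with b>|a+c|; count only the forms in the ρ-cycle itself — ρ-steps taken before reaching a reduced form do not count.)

D = 3700, ⌊√D⌋ = 60
river: ρ → (-25,20,33)
river: ρ → (33,46,-12)
river: ρ → (-12,50,25)
river: ρ → (25,50,-12)
river: ρ → (-12,46,33)
river: ρ → (33,20,-25)
river: ρ → (-25,30,28)
river: ρ → (28,26,-27)
river: ρ → (-27,28,27)
river: ρ → (27,26,-28)
river: ρ → (-28,30,25)
river: ρ → (25,20,-33)
river: ρ → (-33,46,12)
river: ρ → (12,50,-25)
river: ρ → (-25,50,12)
river: ρ → (12,46,-33)
river: ρ → (-33,20,25)
river: ρ → (25,30,-28)
river: ρ → (-28,26,27)
river: ρ → (27,28,-27)
river: ρ → (-27,26,28)
river: ρ → (28,30,-25)
ρ-cycle length = 22 (tail of 0 descent steps not counted)

22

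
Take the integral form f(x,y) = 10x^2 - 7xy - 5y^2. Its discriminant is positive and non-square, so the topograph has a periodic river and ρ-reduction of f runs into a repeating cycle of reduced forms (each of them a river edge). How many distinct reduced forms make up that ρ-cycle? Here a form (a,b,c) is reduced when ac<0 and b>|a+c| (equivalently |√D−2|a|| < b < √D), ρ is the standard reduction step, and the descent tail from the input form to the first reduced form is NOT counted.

D = 249, ⌊√D⌋ = 15
descent: ρ → (-5,7,10)  [lands on river]
river: ρ → (10,13,-2)
river: ρ → (-2,15,3)
river: ρ → (3,15,-2)
river: ρ → (-2,13,10)
river: ρ → (10,7,-5)
river: ρ → (-5,13,4)
river: ρ → (4,11,-8)
river: ρ → (-8,5,7)
river: ρ → (7,9,-6)
river: ρ → (-6,15,1)
river: ρ → (1,15,-6)
river: ρ → (-6,9,7)
river: ρ → (7,5,-8)
river: ρ → (-8,11,4)
river: ρ → (4,13,-5)
ρ-cycle length = 16 (tail of 1 descent step not counted)

16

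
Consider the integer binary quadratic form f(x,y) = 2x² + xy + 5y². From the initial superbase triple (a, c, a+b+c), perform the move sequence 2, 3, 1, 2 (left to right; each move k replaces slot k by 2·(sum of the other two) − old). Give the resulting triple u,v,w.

start (2,5,8) = (f(1,0),f(0,1),f(1,1))
replace slot 2: 2·(2+8) − 5 = 15 → (2,15,8)
replace slot 3: 2·(2+15) − 8 = 26 → (2,15,26)
replace slot 1: 2·(15+26) − 2 = 80 → (80,15,26)
replace slot 2: 2·(80+26) − 15 = 197 → (80,197,26)

80,197,26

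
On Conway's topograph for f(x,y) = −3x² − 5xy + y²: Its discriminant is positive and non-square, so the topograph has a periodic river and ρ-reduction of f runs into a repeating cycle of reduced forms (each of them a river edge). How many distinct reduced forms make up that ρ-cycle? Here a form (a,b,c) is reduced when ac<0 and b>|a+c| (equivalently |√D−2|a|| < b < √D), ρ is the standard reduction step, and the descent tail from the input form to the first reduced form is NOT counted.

D = 37, ⌊√D⌋ = 6
descent: ρ → (1,5,-3)  [lands on river]
river: ρ → (-3,1,3)
river: ρ → (3,5,-1)
river: ρ → (-1,5,3)
river: ρ → (3,1,-3)
river: ρ → (-3,5,1)
ρ-cycle length = 6 (tail of 1 descent step not counted)

6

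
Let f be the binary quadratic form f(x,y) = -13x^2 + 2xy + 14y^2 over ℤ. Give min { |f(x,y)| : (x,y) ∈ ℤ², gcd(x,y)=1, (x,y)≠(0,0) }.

river: ρ → (14,26,-1)
river: ρ → (-1,26,14)
river: ρ → (14,2,-13)
river: ρ → (-13,24,3)
river: ρ → (3,24,-13)
river: ρ → (-13,2,14)
closes: descent 0, river 6
min |a| on river = 1

1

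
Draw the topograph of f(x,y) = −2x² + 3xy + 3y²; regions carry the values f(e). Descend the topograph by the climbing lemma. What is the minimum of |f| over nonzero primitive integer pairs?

river: ρ → (3,3,-2)
river: ρ → (-2,5,1)
river: ρ → (1,5,-2)
river: ρ → (-2,3,3)
closes: descent 0, river 4
min |a| on river = 1

1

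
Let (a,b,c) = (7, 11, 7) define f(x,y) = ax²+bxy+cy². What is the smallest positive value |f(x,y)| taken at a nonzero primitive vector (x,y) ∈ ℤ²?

translate: b→-3 (≡11 mod 14), so (7,11,7)→(7,-3,3)
flip: (7,-3,3)→(3,3,7)
reduced (well bottom): (3,3,7) with a≤c, −a<b≤a
well minimum = a = 3

3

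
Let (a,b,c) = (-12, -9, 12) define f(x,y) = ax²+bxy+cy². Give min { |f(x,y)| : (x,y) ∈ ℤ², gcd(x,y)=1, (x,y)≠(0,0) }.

descent: ρ → (12,9,-12)  [lands on river]
river: ρ → (-12,15,9)
river: ρ → (9,21,-6)
river: ρ → (-6,15,18)
river: ρ → (18,21,-3)
river: ρ → (-3,21,18)
river: ρ → (18,15,-6)
river: ρ → (-6,21,9)
river: ρ → (9,15,-12)
river: ρ → (-12,9,12)
river: ρ → (12,15,-9)
river: ρ → (-9,21,6)
river: ρ → (6,15,-18)
river: ρ → (-18,21,3)
river: ρ → (3,21,-18)
river: ρ → (-18,15,6)
river: ρ → (6,21,-9)
river: ρ → (-9,15,12)
closes: descent 1, river 18
min |a| on river = 3

3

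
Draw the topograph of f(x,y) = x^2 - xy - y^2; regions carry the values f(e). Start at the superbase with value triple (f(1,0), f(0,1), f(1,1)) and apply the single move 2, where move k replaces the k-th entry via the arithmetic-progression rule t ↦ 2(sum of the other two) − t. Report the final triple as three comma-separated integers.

start (1,-1,-1) = (f(1,0),f(0,1),f(1,1))
replace slot 2: 2·(1+(-1)) − (-1) = 1 → (1,1,-1)

1,1,-1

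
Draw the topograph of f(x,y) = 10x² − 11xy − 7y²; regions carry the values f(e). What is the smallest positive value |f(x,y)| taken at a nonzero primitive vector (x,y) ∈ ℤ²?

descent: ρ → (-7,11,10)  [lands on river]
river: ρ → (10,9,-8)
river: ρ → (-8,7,11)
river: ρ → (11,15,-4)
river: ρ → (-4,17,7)
river: ρ → (7,11,-10)
river: ρ → (-10,9,8)
river: ρ → (8,7,-11)
river: ρ → (-11,15,4)
river: ρ → (4,17,-7)
closes: descent 1, river 10
min |a| on river = 4

4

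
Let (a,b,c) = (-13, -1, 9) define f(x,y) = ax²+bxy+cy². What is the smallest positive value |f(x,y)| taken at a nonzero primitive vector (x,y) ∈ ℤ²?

descent: ρ → (9,19,-3)  [lands on river]
river: ρ → (-3,17,15)
river: ρ → (15,13,-5)
river: ρ → (-5,17,9)
closes: descent 1, river 4
min |a| on river = 3

3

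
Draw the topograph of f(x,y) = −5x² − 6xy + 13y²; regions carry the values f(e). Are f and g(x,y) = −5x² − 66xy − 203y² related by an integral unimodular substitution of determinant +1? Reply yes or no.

D₁ = 296, D₂ = 296
river cycle of f (length 6): (-5, 14, 5), (5, 16, -2), (-2, 16, 5), (5, 14, -5), (-5, 16, 2), (2, 16, -5)
river cycle of g (length 6): (-5, 14, 5), (5, 16, -2), (-2, 16, 5), (5, 14, -5), (-5, 16, 2), (2, 16, -5)
cycles coincide ⇒ equivalent

yes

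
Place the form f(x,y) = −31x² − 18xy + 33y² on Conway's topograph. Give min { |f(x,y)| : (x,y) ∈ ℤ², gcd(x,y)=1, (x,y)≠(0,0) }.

descent: ρ → (33,18,-31)  [lands on river]
river: ρ → (-31,44,20)
river: ρ → (20,36,-39)
river: ρ → (-39,42,17)
river: ρ → (17,60,-12)
river: ρ → (-12,60,17)
river: ρ → (17,42,-39)
river: ρ → (-39,36,20)
river: ρ → (20,44,-31)
river: ρ → (-31,18,33)
river: ρ → (33,48,-16)
river: ρ → (-16,48,33)
closes: descent 1, river 12
min |a| on river = 12

12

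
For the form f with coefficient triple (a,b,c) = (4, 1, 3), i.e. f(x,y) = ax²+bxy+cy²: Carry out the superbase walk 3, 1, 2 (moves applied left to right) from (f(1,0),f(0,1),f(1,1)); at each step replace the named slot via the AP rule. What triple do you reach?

start (4,3,8) = (f(1,0),f(0,1),f(1,1))
replace slot 3: 2·(4+3) − 8 = 6 → (4,3,6)
replace slot 1: 2·(3+6) − 4 = 14 → (14,3,6)
replace slot 2: 2·(14+6) − 3 = 37 → (14,37,6)

14,37,6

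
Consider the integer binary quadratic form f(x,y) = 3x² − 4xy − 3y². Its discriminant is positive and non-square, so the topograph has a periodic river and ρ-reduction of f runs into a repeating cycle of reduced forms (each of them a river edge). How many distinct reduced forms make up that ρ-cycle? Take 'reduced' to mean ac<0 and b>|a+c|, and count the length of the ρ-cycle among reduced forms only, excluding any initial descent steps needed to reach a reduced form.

D = 52, ⌊√D⌋ = 7
descent: ρ → (-3,4,3)  [lands on river]
river: ρ → (3,2,-4)
river: ρ → (-4,6,1)
river: ρ → (1,6,-4)
river: ρ → (-4,2,3)
river: ρ → (3,4,-3)
river: ρ → (-3,2,4)
river: ρ → (4,6,-1)
river: ρ → (-1,6,4)
river: ρ → (4,2,-3)
ρ-cycle length = 10 (tail of 1 descent step not counted)

10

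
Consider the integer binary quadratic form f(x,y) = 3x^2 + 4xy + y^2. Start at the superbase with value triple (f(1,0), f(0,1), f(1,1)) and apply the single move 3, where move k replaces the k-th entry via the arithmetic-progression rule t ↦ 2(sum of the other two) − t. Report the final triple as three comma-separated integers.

start (3,1,8) = (f(1,0),f(0,1),f(1,1))
replace slot 3: 2·(3+1) − 8 = 0 → (3,1,0)

3,1,0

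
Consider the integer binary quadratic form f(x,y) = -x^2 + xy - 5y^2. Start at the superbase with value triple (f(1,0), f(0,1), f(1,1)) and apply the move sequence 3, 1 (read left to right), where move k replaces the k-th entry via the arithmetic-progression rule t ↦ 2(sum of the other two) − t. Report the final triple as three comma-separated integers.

start (-1,-5,-5) = (f(1,0),f(0,1),f(1,1))
replace slot 3: 2·((-1)+(-5)) − (-5) = -7 → (-1,-5,-7)
replace slot 1: 2·((-5)+(-7)) − (-1) = -23 → (-23,-5,-7)

-23,-5,-7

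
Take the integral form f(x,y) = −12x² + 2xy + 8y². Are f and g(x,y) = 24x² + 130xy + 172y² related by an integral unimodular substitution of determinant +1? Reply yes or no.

D₁ = 388, D₂ = 388
river cycle of f (length 18): (8, 14, -6), (-6, 10, 12), (12, 14, -4), (-4, 18, 4), (4, 14, -12), (-12, 10, 6), (6, 14, -8), (-8, 18, 2), (2, 18, -8), (-8, 14, 6), … (8 more)
river cycle of g (length 18): (-2, 18, 8), (8, 14, -6), (-6, 10, 12), (12, 14, -4), (-4, 18, 4), (4, 14, -12), (-12, 10, 6), (6, 14, -8), (-8, 18, 2), (2, 18, -8), … (8 more)
cycles coincide ⇒ equivalent

yes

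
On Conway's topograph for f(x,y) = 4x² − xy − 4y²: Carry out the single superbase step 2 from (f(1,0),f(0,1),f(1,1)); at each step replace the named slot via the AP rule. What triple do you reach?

start (4,-4,-1) = (f(1,0),f(0,1),f(1,1))
replace slot 2: 2·(4+(-1)) − (-4) = 10 → (4,10,-1)

4,10,-1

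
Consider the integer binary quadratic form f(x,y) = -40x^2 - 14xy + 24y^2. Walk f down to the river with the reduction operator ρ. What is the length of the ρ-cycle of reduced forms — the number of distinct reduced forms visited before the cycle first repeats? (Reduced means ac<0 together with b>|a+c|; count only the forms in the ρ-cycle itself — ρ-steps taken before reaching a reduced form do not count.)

D = 4036, ⌊√D⌋ = 63
descent: ρ → (24,62,-2)  [lands on river]
river: ρ → (-2,62,24)
river: ρ → (24,34,-30)
river: ρ → (-30,26,28)
river: ρ → (28,30,-28)
river: ρ → (-28,26,30)
river: ρ → (30,34,-24)
river: ρ → (-24,62,2)
river: ρ → (2,62,-24)
river: ρ → (-24,34,30)
river: ρ → (30,26,-28)
river: ρ → (-28,30,28)
river: ρ → (28,26,-30)
river: ρ → (-30,34,24)
ρ-cycle length = 14 (tail of 1 descent step not counted)

14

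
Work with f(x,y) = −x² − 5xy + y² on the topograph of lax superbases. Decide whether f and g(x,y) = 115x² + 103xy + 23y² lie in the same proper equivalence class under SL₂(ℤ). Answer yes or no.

D₁ = 29, D₂ = 29
river cycle of f (length 2): (1, 5, -1), (-1, 5, 1)
river cycle of g (length 2): (1, 5, -1), (-1, 5, 1)
cycles coincide ⇒ equivalent

yes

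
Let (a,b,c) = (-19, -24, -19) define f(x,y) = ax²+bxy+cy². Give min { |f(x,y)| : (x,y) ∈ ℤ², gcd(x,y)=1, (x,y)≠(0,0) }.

translate: b→-14 (≡24 mod 38), so (19,24,19)→(19,-14,14)
flip: (19,-14,14)→(14,14,19)
reduced (well bottom): (14,14,19) with a≤c, −a<b≤a
well minimum |f| = |-14| = 14 (negative-definite)

14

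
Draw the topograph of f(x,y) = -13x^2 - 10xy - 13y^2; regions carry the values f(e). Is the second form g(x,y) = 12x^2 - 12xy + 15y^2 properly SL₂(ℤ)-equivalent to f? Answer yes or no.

D₁ = -576, D₂ = -576
f is negative-definite; reduce −f:
−f: reduced (well bottom): (13,10,13) with a≤c, −a<b≤a
flip sign back: reduced form of f is (-13,-10,-13)
g: translate: b→12 (≡-12 mod 24), so (12,-12,15)→(12,12,15)
g: reduced (well bottom): (12,12,15) with a≤c, −a<b≤a
reduced forms (-13, -10, -13) vs (12, 12, 15) ⇒ inequivalent

no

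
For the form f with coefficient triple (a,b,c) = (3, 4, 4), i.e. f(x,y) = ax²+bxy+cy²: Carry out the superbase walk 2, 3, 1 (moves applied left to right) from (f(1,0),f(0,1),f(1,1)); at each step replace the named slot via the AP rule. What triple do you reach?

start (3,4,11) = (f(1,0),f(0,1),f(1,1))
replace slot 2: 2·(3+11) − 4 = 24 → (3,24,11)
replace slot 3: 2·(3+24) − 11 = 43 → (3,24,43)
replace slot 1: 2·(24+43) − 3 = 131 → (131,24,43)

131,24,43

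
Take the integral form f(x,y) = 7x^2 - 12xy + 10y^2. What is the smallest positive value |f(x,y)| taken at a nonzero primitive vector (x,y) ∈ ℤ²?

translate: b→2 (≡-12 mod 14), so (7,-12,10)→(7,2,5)
flip: (7,2,5)→(5,-2,7)
reduced (well bottom): (5,-2,7) with a≤c, −a<b≤a
well minimum = a = 5

5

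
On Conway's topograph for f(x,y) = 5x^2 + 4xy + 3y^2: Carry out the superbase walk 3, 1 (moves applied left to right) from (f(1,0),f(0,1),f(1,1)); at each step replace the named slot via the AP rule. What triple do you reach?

start (5,3,12) = (f(1,0),f(0,1),f(1,1))
replace slot 3: 2·(5+3) − 12 = 4 → (5,3,4)
replace slot 1: 2·(3+4) − 5 = 9 → (9,3,4)

9,3,4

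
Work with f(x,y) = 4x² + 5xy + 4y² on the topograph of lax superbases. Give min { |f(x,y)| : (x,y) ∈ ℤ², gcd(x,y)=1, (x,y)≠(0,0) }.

translate: b→-3 (≡5 mod 8), so (4,5,4)→(4,-3,3)
flip: (4,-3,3)→(3,3,4)
reduced (well bottom): (3,3,4) with a≤c, −a<b≤a
well minimum = a = 3

3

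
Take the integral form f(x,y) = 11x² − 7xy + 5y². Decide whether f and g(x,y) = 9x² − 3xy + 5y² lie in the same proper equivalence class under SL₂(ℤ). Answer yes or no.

D₁ = -171, D₂ = -171
f: flip: (11,-7,5)→(5,7,11)
f: translate: b→-3 (≡7 mod 10), so (5,7,11)→(5,-3,9)
f: reduced (well bottom): (5,-3,9) with a≤c, −a<b≤a
g: flip: (9,-3,5)→(5,3,9)
g: reduced (well bottom): (5,3,9) with a≤c, −a<b≤a
reduced forms (5, -3, 9) vs (5, 3, 9) ⇒ inequivalent

no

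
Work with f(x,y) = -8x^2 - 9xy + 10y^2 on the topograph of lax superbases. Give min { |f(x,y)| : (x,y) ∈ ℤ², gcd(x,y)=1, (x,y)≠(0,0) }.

descent: ρ → (10,9,-8)  [lands on river]
river: ρ → (-8,7,11)
river: ρ → (11,15,-4)
river: ρ → (-4,17,7)
river: ρ → (7,11,-10)
river: ρ → (-10,9,8)
river: ρ → (8,7,-11)
river: ρ → (-11,15,4)
river: ρ → (4,17,-7)
river: ρ → (-7,11,10)
closes: descent 1, river 10
min |a| on river = 4

4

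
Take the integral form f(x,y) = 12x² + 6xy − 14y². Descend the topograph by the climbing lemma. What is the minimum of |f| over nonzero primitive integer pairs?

river: ρ → (-14,22,4)
river: ρ → (4,26,-2)
river: ρ → (-2,26,4)
river: ρ → (4,22,-14)
river: ρ → (-14,6,12)
river: ρ → (12,18,-8)
river: ρ → (-8,14,16)
river: ρ → (16,18,-6)
river: ρ → (-6,18,16)
river: ρ → (16,14,-8)
river: ρ → (-8,18,12)
river: ρ → (12,6,-14)
closes: descent 0, river 12
min |a| on river = 2

2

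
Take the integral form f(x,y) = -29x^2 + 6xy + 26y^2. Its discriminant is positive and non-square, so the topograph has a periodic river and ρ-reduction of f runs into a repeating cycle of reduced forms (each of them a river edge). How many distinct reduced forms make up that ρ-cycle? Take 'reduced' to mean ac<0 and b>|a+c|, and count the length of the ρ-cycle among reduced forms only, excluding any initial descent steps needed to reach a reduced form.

D = 3052, ⌊√D⌋ = 55
river: ρ → (26,46,-9)
river: ρ → (-9,44,31)
river: ρ → (31,18,-22)
river: ρ → (-22,26,27)
river: ρ → (27,28,-21)
river: ρ → (-21,14,34)
river: ρ → (34,54,-1)
river: ρ → (-1,54,34)
river: ρ → (34,14,-21)
river: ρ → (-21,28,27)
river: ρ → (27,26,-22)
river: ρ → (-22,18,31)
river: ρ → (31,44,-9)
river: ρ → (-9,46,26)
river: ρ → (26,6,-29)
river: ρ → (-29,52,3)
river: ρ → (3,50,-46)
river: ρ → (-46,42,7)
river: ρ → (7,42,-46)
river: ρ → (-46,50,3)
river: ρ → (3,52,-29)
river: ρ → (-29,6,26)
ρ-cycle length = 22 (tail of 0 descent steps not counted)

22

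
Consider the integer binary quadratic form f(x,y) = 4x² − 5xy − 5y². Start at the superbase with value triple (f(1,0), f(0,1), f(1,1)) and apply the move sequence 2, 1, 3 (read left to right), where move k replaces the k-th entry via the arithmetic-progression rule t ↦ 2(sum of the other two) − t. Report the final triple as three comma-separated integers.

start (4,-5,-6) = (f(1,0),f(0,1),f(1,1))
replace slot 2: 2·(4+(-6)) − (-5) = 1 → (4,1,-6)
replace slot 1: 2·(1+(-6)) − 4 = -14 → (-14,1,-6)
replace slot 3: 2·((-14)+1) − (-6) = -20 → (-14,1,-20)

-14,1,-20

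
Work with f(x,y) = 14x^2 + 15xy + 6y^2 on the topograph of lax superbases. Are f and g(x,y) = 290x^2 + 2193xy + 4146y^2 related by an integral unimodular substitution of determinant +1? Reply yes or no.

D₁ = -111, D₂ = -111
f: translate: b→-13 (≡15 mod 28), so (14,15,6)→(14,-13,5)
f: flip: (14,-13,5)→(5,13,14)
f: translate: b→3 (≡13 mod 10), so (5,13,14)→(5,3,6)
f: reduced (well bottom): (5,3,6) with a≤c, −a<b≤a
g: translate: b→-127 (≡2193 mod 580), so (290,2193,4146)→(290,-127,14)
g: flip: (290,-127,14)→(14,127,290)
g: translate: b→-13 (≡127 mod 28), so (14,127,290)→(14,-13,5)
g: flip: (14,-13,5)→(5,13,14)
g: translate: b→3 (≡13 mod 10), so (5,13,14)→(5,3,6)
g: reduced (well bottom): (5,3,6) with a≤c, −a<b≤a
reduced forms (5, 3, 6) vs (5, 3, 6) ⇒ equivalent

yes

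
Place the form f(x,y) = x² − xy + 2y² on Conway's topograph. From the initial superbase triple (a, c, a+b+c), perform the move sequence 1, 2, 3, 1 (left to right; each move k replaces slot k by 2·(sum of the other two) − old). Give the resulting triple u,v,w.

start (1,2,2) = (f(1,0),f(0,1),f(1,1))
replace slot 1: 2·(2+2) − 1 = 7 → (7,2,2)
replace slot 2: 2·(7+2) − 2 = 16 → (7,16,2)
replace slot 3: 2·(7+16) − 2 = 44 → (7,16,44)
replace slot 1: 2·(16+44) − 7 = 113 → (113,16,44)

113,16,44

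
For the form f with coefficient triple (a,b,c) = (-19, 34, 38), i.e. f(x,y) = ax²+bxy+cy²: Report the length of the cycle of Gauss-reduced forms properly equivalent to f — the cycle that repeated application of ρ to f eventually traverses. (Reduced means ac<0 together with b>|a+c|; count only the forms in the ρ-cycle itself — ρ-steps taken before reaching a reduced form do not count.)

D = 4044, ⌊√D⌋ = 63
river: ρ → (38,42,-15)
river: ρ → (-15,48,29)
river: ρ → (29,10,-34)
river: ρ → (-34,58,5)
river: ρ → (5,62,-10)
river: ρ → (-10,58,17)
river: ρ → (17,44,-31)
river: ρ → (-31,18,30)
river: ρ → (30,42,-19)
river: ρ → (-19,34,38)
ρ-cycle length = 10 (tail of 0 descent steps not counted)

10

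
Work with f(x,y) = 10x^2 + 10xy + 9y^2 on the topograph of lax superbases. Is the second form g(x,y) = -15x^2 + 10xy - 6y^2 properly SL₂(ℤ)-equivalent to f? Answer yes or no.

D₁ = -260, D₂ = -260
f: flip: (10,10,9)→(9,-10,10)
f: translate: b→8 (≡-10 mod 18), so (9,-10,10)→(9,8,9)
f: reduced (well bottom): (9,8,9) with a≤c, −a<b≤a
g is negative-definite; reduce −g:
−g: flip: (15,-10,6)→(6,10,15)
−g: translate: b→-2 (≡10 mod 12), so (6,10,15)→(6,-2,11)
−g: reduced (well bottom): (6,-2,11) with a≤c, −a<b≤a
flip sign back: reduced form of g is (-6,2,-11)
reduced forms (9, 8, 9) vs (-6, 2, -11) ⇒ inequivalent

no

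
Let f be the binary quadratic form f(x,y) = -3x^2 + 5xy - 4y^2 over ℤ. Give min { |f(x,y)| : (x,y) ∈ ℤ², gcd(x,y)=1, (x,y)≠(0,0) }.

translate: b→1 (≡-5 mod 6), so (3,-5,4)→(3,1,2)
flip: (3,1,2)→(2,-1,3)
reduced (well bottom): (2,-1,3) with a≤c, −a<b≤a
well minimum |f| = |-2| = 2 (negative-definite)

2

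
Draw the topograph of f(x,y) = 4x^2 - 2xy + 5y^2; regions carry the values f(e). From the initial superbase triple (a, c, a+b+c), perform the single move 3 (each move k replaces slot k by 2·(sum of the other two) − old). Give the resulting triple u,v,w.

start (4,5,7) = (f(1,0),f(0,1),f(1,1))
replace slot 3: 2·(4+5) − 7 = 11 → (4,5,11)

4,5,11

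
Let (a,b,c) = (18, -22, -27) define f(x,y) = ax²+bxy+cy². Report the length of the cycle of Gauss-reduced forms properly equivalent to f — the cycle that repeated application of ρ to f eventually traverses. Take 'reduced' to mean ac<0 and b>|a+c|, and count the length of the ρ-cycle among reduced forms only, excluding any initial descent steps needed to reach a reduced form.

D = 2428, ⌊√D⌋ = 49
descent: ρ → (-27,22,18)  [lands on river]
river: ρ → (18,14,-31)
river: ρ → (-31,48,1)
river: ρ → (1,48,-31)
river: ρ → (-31,14,18)
river: ρ → (18,22,-27)
river: ρ → (-27,32,13)
river: ρ → (13,46,-6)
river: ρ → (-6,38,41)
river: ρ → (41,44,-3)
river: ρ → (-3,46,26)
river: ρ → (26,6,-23)
river: ρ → (-23,40,9)
river: ρ → (9,32,-39)
river: ρ → (-39,46,2)
river: ρ → (2,46,-39)
river: ρ → (-39,32,9)
river: ρ → (9,40,-23)
river: ρ → (-23,6,26)
river: ρ → (26,46,-3)
river: ρ → (-3,44,41)
river: ρ → (41,38,-6)
river: ρ → (-6,46,13)
river: ρ → (13,32,-27)
ρ-cycle length = 24 (tail of 1 descent step not counted)

24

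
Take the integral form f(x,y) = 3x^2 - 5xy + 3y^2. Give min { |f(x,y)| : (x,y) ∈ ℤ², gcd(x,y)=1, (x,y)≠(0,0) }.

translate: b→1 (≡-5 mod 6), so (3,-5,3)→(3,1,1)
flip: (3,1,1)→(1,-1,3)
translate: b→1 (≡-1 mod 2), so (1,-1,3)→(1,1,3)
reduced (well bottom): (1,1,3) with a≤c, −a<b≤a
well minimum = a = 1

1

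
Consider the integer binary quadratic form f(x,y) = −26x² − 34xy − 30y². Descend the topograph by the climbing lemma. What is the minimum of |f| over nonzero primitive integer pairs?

translate: b→-18 (≡34 mod 52), so (26,34,30)→(26,-18,22)
flip: (26,-18,22)→(22,18,26)
reduced (well bottom): (22,18,26) with a≤c, −a<b≤a
well minimum |f| = |-22| = 22 (negative-definite)

22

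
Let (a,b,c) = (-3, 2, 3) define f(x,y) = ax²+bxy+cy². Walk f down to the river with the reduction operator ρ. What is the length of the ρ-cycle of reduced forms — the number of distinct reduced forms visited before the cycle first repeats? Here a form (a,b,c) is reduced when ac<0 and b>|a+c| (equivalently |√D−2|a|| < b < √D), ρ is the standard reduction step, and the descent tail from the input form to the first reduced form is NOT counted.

D = 40, ⌊√D⌋ = 6
river: ρ → (3,4,-2)
river: ρ → (-2,4,3)
river: ρ → (3,2,-3)
river: ρ → (-3,4,2)
river: ρ → (2,4,-3)
river: ρ → (-3,2,3)
ρ-cycle length = 6 (tail of 0 descent steps not counted)

6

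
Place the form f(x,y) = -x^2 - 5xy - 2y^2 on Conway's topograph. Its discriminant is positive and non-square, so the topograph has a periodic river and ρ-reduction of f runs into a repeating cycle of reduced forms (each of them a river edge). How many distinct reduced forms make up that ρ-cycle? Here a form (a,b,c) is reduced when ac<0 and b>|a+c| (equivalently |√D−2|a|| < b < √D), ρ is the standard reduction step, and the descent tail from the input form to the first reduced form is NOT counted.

D = 17, ⌊√D⌋ = 4
descent: ρ → (-2,1,2)  [lands on river]
river: ρ → (2,3,-1)
river: ρ → (-1,3,2)
river: ρ → (2,1,-2)
river: ρ → (-2,3,1)
river: ρ → (1,3,-2)
ρ-cycle length = 6 (tail of 1 descent step not counted)

6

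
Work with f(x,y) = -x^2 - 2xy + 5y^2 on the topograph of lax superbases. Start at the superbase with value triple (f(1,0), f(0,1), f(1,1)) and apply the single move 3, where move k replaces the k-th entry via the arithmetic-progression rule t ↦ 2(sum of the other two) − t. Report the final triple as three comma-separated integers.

start (-1,5,2) = (f(1,0),f(0,1),f(1,1))
replace slot 3: 2·((-1)+5) − 2 = 6 → (-1,5,6)

-1,5,6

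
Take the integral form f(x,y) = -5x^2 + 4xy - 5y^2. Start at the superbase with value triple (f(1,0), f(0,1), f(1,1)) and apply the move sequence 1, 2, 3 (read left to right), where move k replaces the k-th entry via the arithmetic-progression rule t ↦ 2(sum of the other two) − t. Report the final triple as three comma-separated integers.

start (-5,-5,-6) = (f(1,0),f(0,1),f(1,1))
replace slot 1: 2·((-5)+(-6)) − (-5) = -17 → (-17,-5,-6)
replace slot 2: 2·((-17)+(-6)) − (-5) = -41 → (-17,-41,-6)
replace slot 3: 2·((-17)+(-41)) − (-6) = -110 → (-17,-41,-110)

-17,-41,-110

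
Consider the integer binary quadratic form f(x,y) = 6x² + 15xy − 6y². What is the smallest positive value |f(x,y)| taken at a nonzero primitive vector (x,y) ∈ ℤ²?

river: ρ → (-6,9,12)
river: ρ → (12,15,-3)
river: ρ → (-3,15,12)
river: ρ → (12,9,-6)
river: ρ → (-6,15,6)
river: ρ → (6,9,-12)
river: ρ → (-12,15,3)
river: ρ → (3,15,-12)
river: ρ → (-12,9,6)
river: ρ → (6,15,-6)
closes: descent 0, river 10
min |a| on river = 3

3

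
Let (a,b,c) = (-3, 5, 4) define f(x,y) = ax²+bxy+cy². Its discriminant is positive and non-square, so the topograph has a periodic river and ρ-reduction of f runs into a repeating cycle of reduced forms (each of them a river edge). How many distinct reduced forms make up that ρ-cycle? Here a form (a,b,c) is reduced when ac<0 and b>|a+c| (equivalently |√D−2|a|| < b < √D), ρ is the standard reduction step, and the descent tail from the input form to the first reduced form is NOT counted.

D = 73, ⌊√D⌋ = 8
river: ρ → (4,3,-4)
river: ρ → (-4,5,3)
river: ρ → (3,7,-2)
river: ρ → (-2,5,6)
river: ρ → (6,7,-1)
river: ρ → (-1,7,6)
river: ρ → (6,5,-2)
river: ρ → (-2,7,3)
river: ρ → (3,5,-4)
river: ρ → (-4,3,4)
river: ρ → (4,5,-3)
river: ρ → (-3,7,2)
river: ρ → (2,5,-6)
river: ρ → (-6,7,1)
river: ρ → (1,7,-6)
river: ρ → (-6,5,2)
river: ρ → (2,7,-3)
river: ρ → (-3,5,4)
ρ-cycle length = 18 (tail of 0 descent steps not counted)

18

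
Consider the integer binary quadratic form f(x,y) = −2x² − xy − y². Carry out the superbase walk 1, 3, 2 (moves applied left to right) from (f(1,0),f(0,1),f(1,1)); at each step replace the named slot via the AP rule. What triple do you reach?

start (-2,-1,-4) = (f(1,0),f(0,1),f(1,1))
replace slot 1: 2·((-1)+(-4)) − (-2) = -8 → (-8,-1,-4)
replace slot 3: 2·((-8)+(-1)) − (-4) = -14 → (-8,-1,-14)
replace slot 2: 2·((-8)+(-14)) − (-1) = -43 → (-8,-43,-14)

-8,-43,-14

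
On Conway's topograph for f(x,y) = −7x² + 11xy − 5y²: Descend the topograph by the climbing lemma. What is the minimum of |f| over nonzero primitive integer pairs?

translate: b→3 (≡-11 mod 14), so (7,-11,5)→(7,3,1)
flip: (7,3,1)→(1,-3,7)
translate: b→1 (≡-3 mod 2), so (1,-3,7)→(1,1,5)
reduced (well bottom): (1,1,5) with a≤c, −a<b≤a
well minimum |f| = |-1| = 1 (negative-definite)

1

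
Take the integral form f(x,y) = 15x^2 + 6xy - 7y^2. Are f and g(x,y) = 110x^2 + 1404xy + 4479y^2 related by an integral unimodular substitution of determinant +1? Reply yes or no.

D₁ = 456, D₂ = 456
river cycle of f (length 6): (-7, 8, 14), (14, 20, -1), (-1, 20, 14), (14, 8, -7), (-7, 20, 2), (2, 20, -7)
river cycle of g (length 6): (-7, 8, 14), (14, 20, -1), (-1, 20, 14), (14, 8, -7), (-7, 20, 2), (2, 20, -7)
cycles coincide ⇒ equivalent

yes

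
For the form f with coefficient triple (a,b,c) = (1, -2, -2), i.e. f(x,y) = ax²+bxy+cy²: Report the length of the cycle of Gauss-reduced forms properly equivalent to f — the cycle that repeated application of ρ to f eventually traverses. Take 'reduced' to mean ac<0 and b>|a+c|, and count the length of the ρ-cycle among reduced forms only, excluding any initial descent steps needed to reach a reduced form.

D = 12, ⌊√D⌋ = 3
descent: ρ → (-2,2,1)  [lands on river]
river: ρ → (1,2,-2)
ρ-cycle length = 2 (tail of 1 descent step not counted)

2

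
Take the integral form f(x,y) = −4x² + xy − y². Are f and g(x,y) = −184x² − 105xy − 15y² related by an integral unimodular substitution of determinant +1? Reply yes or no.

D₁ = -15, D₂ = -15
f is negative-definite; reduce −f:
−f: flip: (4,-1,1)→(1,1,4)
−f: reduced (well bottom): (1,1,4) with a≤c, −a<b≤a
flip sign back: reduced form of f is (-1,-1,-4)
g is negative-definite; reduce −g:
−g: flip: (184,105,15)→(15,-105,184)
−g: translate: b→15 (≡-105 mod 30), so (15,-105,184)→(15,15,4)
−g: flip: (15,15,4)→(4,-15,15)
−g: translate: b→1 (≡-15 mod 8), so (4,-15,15)→(4,1,1)
−g: flip: (4,1,1)→(1,-1,4)
−g: translate: b→1 (≡-1 mod 2), so (1,-1,4)→(1,1,4)
−g: reduced (well bottom): (1,1,4) with a≤c, −a<b≤a
flip sign back: reduced form of g is (-1,-1,-4)
reduced forms (-1, -1, -4) vs (-1, -1, -4) ⇒ equivalent

yes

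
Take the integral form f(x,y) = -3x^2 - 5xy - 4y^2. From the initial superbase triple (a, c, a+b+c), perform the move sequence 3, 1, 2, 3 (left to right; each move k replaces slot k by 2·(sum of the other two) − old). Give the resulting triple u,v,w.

start (-3,-4,-12) = (f(1,0),f(0,1),f(1,1))
replace slot 3: 2·((-3)+(-4)) − (-12) = -2 → (-3,-4,-2)
replace slot 1: 2·((-4)+(-2)) − (-3) = -9 → (-9,-4,-2)
replace slot 2: 2·((-9)+(-2)) − (-4) = -18 → (-9,-18,-2)
replace slot 3: 2·((-9)+(-18)) − (-2) = -52 → (-9,-18,-52)

-9,-18,-52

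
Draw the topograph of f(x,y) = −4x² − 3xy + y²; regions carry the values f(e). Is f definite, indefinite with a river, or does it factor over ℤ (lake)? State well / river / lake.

D = b²−4ac = (-3)² − 4·(-4)·1 = 25
D = 5² is a perfect square ⇒ form factors over ℤ ⇒ lakes

lake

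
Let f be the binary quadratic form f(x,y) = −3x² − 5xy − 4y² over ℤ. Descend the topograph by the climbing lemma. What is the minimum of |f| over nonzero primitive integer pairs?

translate: b→-1 (≡5 mod 6), so (3,5,4)→(3,-1,2)
flip: (3,-1,2)→(2,1,3)
reduced (well bottom): (2,1,3) with a≤c, −a<b≤a
well minimum |f| = |-2| = 2 (negative-definite)

2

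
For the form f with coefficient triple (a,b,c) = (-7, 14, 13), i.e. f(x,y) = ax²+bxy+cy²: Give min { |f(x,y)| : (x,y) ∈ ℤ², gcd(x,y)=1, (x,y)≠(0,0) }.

river: ρ → (13,12,-8)
river: ρ → (-8,20,5)
river: ρ → (5,20,-8)
river: ρ → (-8,12,13)
river: ρ → (13,14,-7)
river: ρ → (-7,14,13)
closes: descent 0, river 6
min |a| on river = 5

5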